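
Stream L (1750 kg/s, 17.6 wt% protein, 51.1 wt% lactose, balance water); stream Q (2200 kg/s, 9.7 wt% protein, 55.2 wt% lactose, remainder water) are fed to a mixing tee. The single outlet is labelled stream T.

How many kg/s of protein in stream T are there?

521.4 kg/s

protein out = protein in = 1750×0.176 + 2200×0.097 = 521.4 kg/s.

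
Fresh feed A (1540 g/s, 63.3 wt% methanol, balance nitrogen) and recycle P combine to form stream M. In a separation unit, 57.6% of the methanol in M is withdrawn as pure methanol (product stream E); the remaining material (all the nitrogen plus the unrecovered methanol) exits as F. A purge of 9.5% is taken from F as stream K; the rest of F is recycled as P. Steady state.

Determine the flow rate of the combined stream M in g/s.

nitrogen enters only via A and leaves only via the purge: 1540×0.367 = 0.095×(nitrogen in F), and the separation unit passes all nitrogen, so nitrogen in M = nitrogen in F = 5949.3 g/s.
methanol in M: m_A = 1540×0.633 + (1−0.095)·(1−0.576)·m_A, so m_A = 974.82/0.6163 = 1581.8 g/s.
M = 1581.8 + 5949.3 = 7531 g/s.

7531 g/s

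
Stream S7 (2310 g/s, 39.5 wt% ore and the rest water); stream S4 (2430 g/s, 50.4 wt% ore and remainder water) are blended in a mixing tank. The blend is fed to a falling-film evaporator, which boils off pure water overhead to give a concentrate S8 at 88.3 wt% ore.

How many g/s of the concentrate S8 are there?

ore entering = 2310×0.395 + 2430×0.504 = 2137.2 g/s.
All ore reports to S8, so S8 = 2137.2/0.883 = 2420.4 g/s.

2420 g/s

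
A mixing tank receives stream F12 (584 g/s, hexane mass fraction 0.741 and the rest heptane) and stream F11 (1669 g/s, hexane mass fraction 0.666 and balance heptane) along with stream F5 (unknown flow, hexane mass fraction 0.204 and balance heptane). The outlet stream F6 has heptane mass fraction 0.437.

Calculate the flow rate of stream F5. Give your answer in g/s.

768.4 g/s

Let F5 be the unknown flow. Total out = 2253 + F5.
heptane balance: 708.7 + 0.796·F5 = 0.437·(2253 + F5)
(0.796 − 0.437)·F5 = 0.437×2253 − 708.7 = 275.86
F5 = 275.86 / 0.359 = 768.41 g/s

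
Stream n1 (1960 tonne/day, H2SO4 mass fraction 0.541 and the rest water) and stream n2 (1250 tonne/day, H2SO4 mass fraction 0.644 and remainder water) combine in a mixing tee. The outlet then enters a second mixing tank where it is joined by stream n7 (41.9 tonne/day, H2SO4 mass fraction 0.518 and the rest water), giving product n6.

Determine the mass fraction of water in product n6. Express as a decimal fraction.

0.420

Overall, product flow = 3251.9 tonne/day.
water in = 1960×0.459 + 1250×0.356 + 41.9×0.482 = 1364.8 tonne/day.
water fraction in n6 = 0.420.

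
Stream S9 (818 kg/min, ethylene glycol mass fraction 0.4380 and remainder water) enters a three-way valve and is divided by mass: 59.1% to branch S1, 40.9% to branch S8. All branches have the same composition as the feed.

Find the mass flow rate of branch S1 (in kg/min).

Branch S1 flow = 0.591×818 = 483.44 kg/min.

483.4 kg/min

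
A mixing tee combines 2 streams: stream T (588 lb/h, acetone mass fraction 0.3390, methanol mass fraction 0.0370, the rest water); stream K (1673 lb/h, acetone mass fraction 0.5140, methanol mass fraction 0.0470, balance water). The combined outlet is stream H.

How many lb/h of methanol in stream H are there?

100.4 lb/h

methanol out = methanol in = 588×0.037 + 1673×0.047 = 100.39 lb/h.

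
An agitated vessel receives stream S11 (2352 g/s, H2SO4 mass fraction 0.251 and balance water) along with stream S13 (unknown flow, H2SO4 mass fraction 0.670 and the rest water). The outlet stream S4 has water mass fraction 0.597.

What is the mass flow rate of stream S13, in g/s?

Let S13 be the unknown flow. Total out = 2352 + S13.
water balance: 1761.6 + 0.330·S13 = 0.597·(2352 + S13)
(0.330 − 0.597)·S13 = 0.597×2352 − 1761.6 = -357.5
S13 = -357.5 / -0.267 = 1339 g/s

1339 g/s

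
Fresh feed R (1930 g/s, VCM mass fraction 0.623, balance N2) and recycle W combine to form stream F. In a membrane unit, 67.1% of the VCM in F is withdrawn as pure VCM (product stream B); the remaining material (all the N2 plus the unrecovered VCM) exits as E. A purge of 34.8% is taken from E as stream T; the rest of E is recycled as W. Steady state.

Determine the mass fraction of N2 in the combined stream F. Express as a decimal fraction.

0.577

N2 enters only via R and leaves only via the purge: 1930×0.377 = 0.348×(N2 in E), and the membrane unit passes all N2, so N2 in F = N2 in E = 2090.8 g/s.
VCM in F: m_A = 1930×0.623 + (1−0.348)·(1−0.671)·m_A, so m_A = 1202.4/0.7855 = 1530.7 g/s.
F = 1530.7 + 2090.8 = 3621.6 g/s.
N2 fraction in F = 2090.8/3621.6 = 0.577.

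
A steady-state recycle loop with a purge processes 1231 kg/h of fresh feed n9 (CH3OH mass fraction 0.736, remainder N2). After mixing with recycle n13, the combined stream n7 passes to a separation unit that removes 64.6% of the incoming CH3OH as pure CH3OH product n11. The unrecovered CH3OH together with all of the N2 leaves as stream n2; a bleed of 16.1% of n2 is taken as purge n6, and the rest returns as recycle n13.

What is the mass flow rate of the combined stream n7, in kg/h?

3307 kg/h

N2 enters only via n9 and leaves only via the purge: 1231×0.264 = 0.161×(N2 in n2), and the separation unit passes all N2, so N2 in n7 = N2 in n2 = 2018.5 kg/h.
CH3OH in n7: m_A = 1231×0.736 + (1−0.161)·(1−0.646)·m_A, so m_A = 906.02/0.7030 = 1288.8 kg/h.
n7 = 1288.8 + 2018.5 = 3307.3 kg/h.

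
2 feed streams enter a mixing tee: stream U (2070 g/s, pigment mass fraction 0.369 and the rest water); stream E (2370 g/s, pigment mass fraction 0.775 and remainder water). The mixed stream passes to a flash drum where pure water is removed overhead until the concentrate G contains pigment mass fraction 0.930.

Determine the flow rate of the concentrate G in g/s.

2796 g/s

pigment entering = 2070×0.369 + 2370×0.775 = 2600.6 g/s.
All pigment reports to G, so G = 2600.6/0.930 = 2796.3 g/s.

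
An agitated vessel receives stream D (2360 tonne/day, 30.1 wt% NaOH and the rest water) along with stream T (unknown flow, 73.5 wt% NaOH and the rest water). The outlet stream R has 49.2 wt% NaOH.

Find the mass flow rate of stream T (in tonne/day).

1855 tonne/day

Let T be the unknown flow. Total out = 2360 + T.
NaOH balance: 710.36 + 0.735·T = 0.492·(2360 + T)
(0.735 − 0.492)·T = 0.492×2360 − 710.36 = 450.76
T = 450.76 / 0.243 = 1855 tonne/day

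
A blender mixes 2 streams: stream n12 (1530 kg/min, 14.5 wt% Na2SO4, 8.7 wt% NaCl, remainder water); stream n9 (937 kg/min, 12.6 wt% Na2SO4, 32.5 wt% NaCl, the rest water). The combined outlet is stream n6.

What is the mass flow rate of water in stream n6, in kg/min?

water out = water in = 1530×0.768 + 937×0.549 = 1689.5 kg/min.

1689 kg/min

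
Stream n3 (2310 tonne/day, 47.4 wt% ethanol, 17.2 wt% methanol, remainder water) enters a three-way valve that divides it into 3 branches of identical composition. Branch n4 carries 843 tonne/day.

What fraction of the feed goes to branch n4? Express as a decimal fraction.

Fraction to n4 = 843/2310 = 0.3649.

0.365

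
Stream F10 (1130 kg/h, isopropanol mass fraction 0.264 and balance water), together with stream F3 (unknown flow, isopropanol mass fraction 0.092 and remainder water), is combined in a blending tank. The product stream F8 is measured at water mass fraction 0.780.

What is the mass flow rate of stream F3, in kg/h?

Let F3 be the unknown flow. Total out = 1130 + F3.
water balance: 831.68 + 0.908·F3 = 0.780·(1130 + F3)
(0.908 − 0.780)·F3 = 0.780×1130 − 831.68 = 49.72
F3 = 49.72 / 0.128 = 388.44 kg/h

388.4 kg/h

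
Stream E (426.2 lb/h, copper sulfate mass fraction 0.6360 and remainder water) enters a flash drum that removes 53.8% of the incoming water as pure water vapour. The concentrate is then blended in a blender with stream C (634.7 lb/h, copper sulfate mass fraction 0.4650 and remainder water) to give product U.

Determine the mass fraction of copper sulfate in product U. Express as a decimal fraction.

0.5793

Vapour removed = 0.538×0.364×426.2 = 83.464 lb/h; concentrate = 342.74 lb/h.
copper sulfate reaching the mixer = 271.06 (from concentrate) + 634.7×0.465 = 566.2 lb/h.
Product flow = 342.74 + 634.7 = 977.44 lb/h; copper sulfate fraction = 0.5793.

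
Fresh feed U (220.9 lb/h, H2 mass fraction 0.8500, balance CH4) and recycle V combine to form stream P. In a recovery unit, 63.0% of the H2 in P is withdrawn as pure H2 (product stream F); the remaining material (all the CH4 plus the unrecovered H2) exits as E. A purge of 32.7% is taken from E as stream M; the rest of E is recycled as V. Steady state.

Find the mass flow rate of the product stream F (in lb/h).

157.5 lb/h

H2 in P: m_A = 220.9×0.850 + (1−0.327)·(1−0.630)·m_A, so m_A = 187.76/0.7510 = 250.02 lb/h.
Product F = 0.630×250.02 = 157.51 lb/h.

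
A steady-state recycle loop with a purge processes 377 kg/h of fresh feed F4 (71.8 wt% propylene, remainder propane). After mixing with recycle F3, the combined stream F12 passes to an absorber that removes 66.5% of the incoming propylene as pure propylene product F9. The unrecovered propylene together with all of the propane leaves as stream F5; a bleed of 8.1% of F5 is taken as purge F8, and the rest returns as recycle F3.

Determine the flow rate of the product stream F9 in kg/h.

propylene in F12: m_A = 377×0.718 + (1−0.081)·(1−0.665)·m_A, so m_A = 270.69/0.6921 = 391.09 kg/h.
Product F9 = 0.665×391.09 = 260.07 kg/h.

260.1 kg/h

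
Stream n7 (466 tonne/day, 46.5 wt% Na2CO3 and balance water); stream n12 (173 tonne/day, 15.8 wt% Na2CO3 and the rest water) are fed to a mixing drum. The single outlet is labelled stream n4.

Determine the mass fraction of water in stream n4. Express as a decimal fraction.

0.618

Total flow out = 466 + 173 = 639 tonne/day.
water in = 466×0.535 + 173×0.842 = 394.98 tonne/day.
water mass fraction in n4 = 394.98/639 = 0.618.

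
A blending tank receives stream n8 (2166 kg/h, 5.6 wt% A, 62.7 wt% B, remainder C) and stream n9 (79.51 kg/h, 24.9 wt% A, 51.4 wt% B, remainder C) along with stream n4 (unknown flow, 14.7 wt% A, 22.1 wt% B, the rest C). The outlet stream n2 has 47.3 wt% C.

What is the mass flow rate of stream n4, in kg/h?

2243 kg/h

Let n4 be the unknown flow. Total out = 2245.5 + n4.
C balance: 705.47 + 0.632·n4 = 0.473·(2245.5 + n4)
(0.632 − 0.473)·n4 = 0.473×2245.5 − 705.47 = 356.66
n4 = 356.66 / 0.159 = 2243.1 kg/h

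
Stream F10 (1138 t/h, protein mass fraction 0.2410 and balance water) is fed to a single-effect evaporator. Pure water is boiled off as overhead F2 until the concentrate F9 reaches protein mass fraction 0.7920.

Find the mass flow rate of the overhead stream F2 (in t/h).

791.7 t/h

protein is conserved: 1138×0.241 = 274.26 t/h all reports to the concentrate.
Concentrate = 274.26/(target fraction) = 346.29 t/h.
Overhead = 1138 − 346.29 = 791.71 t/h.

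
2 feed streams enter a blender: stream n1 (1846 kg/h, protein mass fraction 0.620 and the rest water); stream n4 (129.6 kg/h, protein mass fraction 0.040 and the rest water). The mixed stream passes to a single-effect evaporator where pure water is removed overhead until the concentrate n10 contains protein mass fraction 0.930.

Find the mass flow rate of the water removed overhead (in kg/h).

protein entering = 1846×0.620 + 129.6×0.040 = 1149.7 kg/h.
All protein reports to n10, so n10 = 1149.7/0.930 = 1236.2 kg/h.
Total feed = 1975.6 kg/h; overhead = 1975.6 − 1236.2 = 739.36 kg/h.

739.4 kg/h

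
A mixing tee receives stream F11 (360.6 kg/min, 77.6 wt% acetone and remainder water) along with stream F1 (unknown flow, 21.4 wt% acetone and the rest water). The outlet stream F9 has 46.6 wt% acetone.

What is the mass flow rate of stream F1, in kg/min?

Let F1 be the unknown flow. Total out = 360.6 + F1.
acetone balance: 279.83 + 0.214·F1 = 0.466·(360.6 + F1)
(0.214 − 0.466)·F1 = 0.466×360.6 − 279.83 = -111.79
F1 = -111.79 / -0.252 = 443.6 kg/min

443.6 kg/min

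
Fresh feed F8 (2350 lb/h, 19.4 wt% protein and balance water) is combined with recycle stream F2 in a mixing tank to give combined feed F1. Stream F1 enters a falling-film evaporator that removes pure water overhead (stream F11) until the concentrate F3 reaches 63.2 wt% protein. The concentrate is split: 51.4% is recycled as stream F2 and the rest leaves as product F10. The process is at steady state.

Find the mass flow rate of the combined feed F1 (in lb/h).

3113 lb/h

Overall protein balance (none leaves overhead): protein in fresh feed = protein in product, i.e. 2350×0.194 = (1−0.514)·F3·0.632.
F3 = 455.9/(0.632×0.486) = 1484.3 lb/h.
Recycle F2 = 0.514×1484.3 = 762.92 lb/h.
Combined feed F1 = 2350 + 762.92 = 3112.9 lb/h.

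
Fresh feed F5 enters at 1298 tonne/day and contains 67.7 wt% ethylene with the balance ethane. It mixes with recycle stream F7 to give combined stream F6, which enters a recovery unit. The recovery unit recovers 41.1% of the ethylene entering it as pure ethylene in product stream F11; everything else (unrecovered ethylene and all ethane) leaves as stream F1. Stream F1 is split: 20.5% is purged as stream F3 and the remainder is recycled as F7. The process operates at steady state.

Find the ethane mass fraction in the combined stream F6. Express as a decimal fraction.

0.553

ethane enters only via F5 and leaves only via the purge: 1298×0.323 = 0.205×(ethane in F1), and the recovery unit passes all ethane, so ethane in F6 = ethane in F1 = 2045.1 tonne/day.
ethylene in F6: m_A = 1298×0.677 + (1−0.205)·(1−0.411)·m_A, so m_A = 878.75/0.5317 = 1652.6 tonne/day.
F6 = 1652.6 + 2045.1 = 3697.7 tonne/day.
ethane fraction in F6 = 2045.1/3697.7 = 0.553.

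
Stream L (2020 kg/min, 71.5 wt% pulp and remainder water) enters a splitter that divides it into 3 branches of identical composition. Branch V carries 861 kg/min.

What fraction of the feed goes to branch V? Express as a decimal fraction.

Fraction to V = 861/2020 = 0.4262.

0.426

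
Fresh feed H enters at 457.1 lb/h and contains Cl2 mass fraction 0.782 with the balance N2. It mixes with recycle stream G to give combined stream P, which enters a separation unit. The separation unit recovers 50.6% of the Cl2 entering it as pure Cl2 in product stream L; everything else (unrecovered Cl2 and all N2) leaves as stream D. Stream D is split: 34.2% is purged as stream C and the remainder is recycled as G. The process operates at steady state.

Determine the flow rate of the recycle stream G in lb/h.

N2 enters only via H and leaves only via the purge: 457.1×0.218 = 0.342×(N2 in D), and the separation unit passes all N2, so N2 in P = N2 in D = 291.37 lb/h.
Cl2 in P: m_A = 457.1×0.782 + (1−0.342)·(1−0.506)·m_A, so m_A = 357.45/0.6749 = 529.6 lb/h.
D = (1−0.506)×529.6 + 291.37 = 552.99 lb/h.
Recycle G = (1−0.342)×552.99 = 363.87 lb/h.

363.9 lb/h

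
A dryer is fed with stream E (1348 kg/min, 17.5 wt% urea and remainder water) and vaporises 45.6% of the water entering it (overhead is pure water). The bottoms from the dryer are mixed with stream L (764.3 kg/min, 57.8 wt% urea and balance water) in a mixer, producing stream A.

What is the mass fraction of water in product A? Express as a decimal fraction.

Vapour removed = 0.456×0.825×1348 = 507.12 kg/min; concentrate = 840.88 kg/min.
water reaching the mixer = 604.98 (from concentrate) + 764.3×0.422 = 927.52 kg/min.
Product flow = 840.88 + 764.3 = 1605.2 kg/min; water fraction = 0.5778.

0.5778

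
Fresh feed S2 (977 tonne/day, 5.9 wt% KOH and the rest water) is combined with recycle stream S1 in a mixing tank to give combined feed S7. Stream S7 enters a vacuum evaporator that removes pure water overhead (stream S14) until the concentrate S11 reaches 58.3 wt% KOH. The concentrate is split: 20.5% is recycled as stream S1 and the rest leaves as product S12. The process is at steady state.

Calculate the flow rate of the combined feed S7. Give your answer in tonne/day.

Overall KOH balance (none leaves overhead): KOH in fresh feed = KOH in product, i.e. 977×0.059 = (1−0.205)·S11·0.583.
S11 = 57.643/(0.583×0.795) = 124.37 tonne/day.
Recycle S1 = 0.205×124.37 = 25.496 tonne/day.
Combined feed S7 = 977 + 25.496 = 1002.5 tonne/day.

1002 tonne/day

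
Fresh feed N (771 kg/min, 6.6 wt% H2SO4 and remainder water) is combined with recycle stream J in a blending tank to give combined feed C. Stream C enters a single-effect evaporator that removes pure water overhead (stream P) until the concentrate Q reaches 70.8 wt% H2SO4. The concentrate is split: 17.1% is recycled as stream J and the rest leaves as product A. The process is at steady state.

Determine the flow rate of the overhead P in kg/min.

Overall H2SO4 balance (none leaves overhead): H2SO4 in fresh feed = H2SO4 in product, i.e. 771×0.066 = (1−0.171)·Q·0.708.
Q = 50.886/(0.708×0.829) = 86.698 kg/min.
Recycle J = 0.171×86.698 = 14.825 kg/min.
Combined feed C = 771 + 14.825 = 785.83 kg/min.
Overhead P = C − Q = 785.83 − 86.698 = 699.13 kg/min.

699.1 kg/min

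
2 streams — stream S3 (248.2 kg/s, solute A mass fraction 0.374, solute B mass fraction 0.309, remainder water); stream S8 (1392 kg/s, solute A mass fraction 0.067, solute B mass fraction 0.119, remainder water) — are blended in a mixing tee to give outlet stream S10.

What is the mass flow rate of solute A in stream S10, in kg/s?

solute A out = solute A in = 248.2×0.374 + 1392×0.067 = 186.09 kg/s.

186.1 kg/s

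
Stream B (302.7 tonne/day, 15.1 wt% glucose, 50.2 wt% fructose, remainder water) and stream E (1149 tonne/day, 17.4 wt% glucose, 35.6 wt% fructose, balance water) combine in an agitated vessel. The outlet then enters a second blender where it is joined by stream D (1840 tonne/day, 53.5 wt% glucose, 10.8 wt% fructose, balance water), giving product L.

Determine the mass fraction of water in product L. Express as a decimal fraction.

Overall, product flow = 3291.7 tonne/day.
water in = 302.7×0.347 + 1149×0.470 + 1840×0.357 = 1301.9 tonne/day.
water fraction in L = 0.3955.

0.3955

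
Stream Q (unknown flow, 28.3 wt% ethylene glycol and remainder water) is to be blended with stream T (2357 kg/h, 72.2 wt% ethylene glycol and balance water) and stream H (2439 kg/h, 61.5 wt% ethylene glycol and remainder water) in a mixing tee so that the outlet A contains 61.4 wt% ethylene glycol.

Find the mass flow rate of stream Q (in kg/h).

Let Q be the unknown flow. Total out = 4796 + Q.
ethylene glycol balance: 3201.7 + 0.283·Q = 0.614·(4796 + Q)
(0.283 − 0.614)·Q = 0.614×4796 − 3201.7 = -256.99
Q = -256.99 / -0.331 = 776.42 kg/h

776.4 kg/h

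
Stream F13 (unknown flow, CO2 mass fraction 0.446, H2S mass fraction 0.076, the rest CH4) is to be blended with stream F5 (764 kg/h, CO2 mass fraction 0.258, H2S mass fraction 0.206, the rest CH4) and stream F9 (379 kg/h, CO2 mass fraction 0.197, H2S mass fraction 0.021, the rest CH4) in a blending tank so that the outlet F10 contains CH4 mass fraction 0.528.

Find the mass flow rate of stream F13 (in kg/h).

2048 kg/h

Let F13 be the unknown flow. Total out = 1143 + F13.
CH4 balance: 705.88 + 0.478·F13 = 0.528·(1143 + F13)
(0.478 − 0.528)·F13 = 0.528×1143 − 705.88 = -102.38
F13 = -102.38 / -0.050 = 2047.6 kg/h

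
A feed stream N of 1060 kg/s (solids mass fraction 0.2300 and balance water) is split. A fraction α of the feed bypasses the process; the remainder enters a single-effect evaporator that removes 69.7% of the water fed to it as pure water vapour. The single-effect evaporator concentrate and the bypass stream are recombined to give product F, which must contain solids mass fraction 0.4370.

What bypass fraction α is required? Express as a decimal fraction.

All 1060×0.230 = 243.8 kg/s of solids reaches F, so F = 243.8/0.437 = 557.89 kg/s and vapour = 502.11 kg/s.
The evaporator receives (1−α)·1060 of feed at 0.770 water and removes 0.697 of that water:
0.697×0.770×(1−α)×1060 = 502.11
(1−α) = 502.11/568.89 = 0.8826;  α = 0.1174.

0.117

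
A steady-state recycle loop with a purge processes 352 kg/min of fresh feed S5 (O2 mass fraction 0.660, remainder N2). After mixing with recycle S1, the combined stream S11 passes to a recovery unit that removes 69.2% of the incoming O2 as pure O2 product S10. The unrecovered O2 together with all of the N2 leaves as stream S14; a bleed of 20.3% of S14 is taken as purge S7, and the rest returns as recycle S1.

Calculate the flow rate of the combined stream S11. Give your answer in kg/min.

897.5 kg/min

N2 enters only via S5 and leaves only via the purge: 352×0.340 = 0.203×(N2 in S14), and the recovery unit passes all N2, so N2 in S11 = N2 in S14 = 589.56 kg/min.
O2 in S11: m_A = 352×0.660 + (1−0.203)·(1−0.692)·m_A, so m_A = 232.32/0.7545 = 307.9 kg/min.
S11 = 307.9 + 589.56 = 897.46 kg/min.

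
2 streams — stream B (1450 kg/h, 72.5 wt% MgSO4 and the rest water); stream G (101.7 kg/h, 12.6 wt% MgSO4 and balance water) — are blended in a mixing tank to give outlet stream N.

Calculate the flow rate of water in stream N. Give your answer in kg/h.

487.6 kg/h

water out = water in = 1450×0.275 + 101.7×0.874 = 487.64 kg/h.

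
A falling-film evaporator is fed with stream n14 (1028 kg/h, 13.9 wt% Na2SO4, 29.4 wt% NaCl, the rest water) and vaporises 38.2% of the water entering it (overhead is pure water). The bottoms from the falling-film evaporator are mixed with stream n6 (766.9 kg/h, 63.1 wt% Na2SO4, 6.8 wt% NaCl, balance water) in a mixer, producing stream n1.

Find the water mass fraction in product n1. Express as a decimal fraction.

0.376

Vapour removed = 0.382×0.567×1028 = 222.66 kg/h; concentrate = 805.34 kg/h.
water reaching the mixer = 360.22 (from concentrate) + 766.9×0.301 = 591.05 kg/h.
Product flow = 805.34 + 766.9 = 1572.2 kg/h; water fraction = 0.376.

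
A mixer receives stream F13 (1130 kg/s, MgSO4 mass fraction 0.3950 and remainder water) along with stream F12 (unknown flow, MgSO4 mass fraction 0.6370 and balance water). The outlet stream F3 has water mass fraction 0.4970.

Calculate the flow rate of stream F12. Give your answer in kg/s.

910.7 kg/s

Let F12 be the unknown flow. Total out = 1130 + F12.
water balance: 683.65 + 0.363·F12 = 0.497·(1130 + F12)
(0.363 − 0.497)·F12 = 0.497×1130 − 683.65 = -122.04
F12 = -122.04 / -0.134 = 910.75 kg/s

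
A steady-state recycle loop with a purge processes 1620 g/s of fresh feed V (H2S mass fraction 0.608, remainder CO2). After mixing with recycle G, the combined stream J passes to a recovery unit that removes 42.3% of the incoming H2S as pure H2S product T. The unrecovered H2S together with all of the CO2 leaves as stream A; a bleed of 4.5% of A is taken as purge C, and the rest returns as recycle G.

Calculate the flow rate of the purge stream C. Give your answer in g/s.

CO2 enters only via V and leaves only via the purge: 1620×0.392 = 0.045×(CO2 in A), and the recovery unit passes all CO2, so CO2 in J = CO2 in A = 14112 g/s.
H2S in J: m_A = 1620×0.608 + (1−0.045)·(1−0.423)·m_A, so m_A = 984.96/0.4490 = 2193.8 g/s.
A = (1−0.423)×2193.8 + 14112 = 15378 g/s.
Purge C = 0.045×15378 = 692 g/s.

692 g/s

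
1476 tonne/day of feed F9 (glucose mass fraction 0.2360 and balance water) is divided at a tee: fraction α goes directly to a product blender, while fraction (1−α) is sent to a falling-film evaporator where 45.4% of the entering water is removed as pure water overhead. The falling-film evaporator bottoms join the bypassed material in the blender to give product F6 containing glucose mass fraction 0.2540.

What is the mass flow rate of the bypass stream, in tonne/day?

All 1476×0.236 = 348.34 tonne/day of glucose reaches F6, so F6 = 348.34/0.254 = 1371.4 tonne/day and vapour = 104.6 tonne/day.
The evaporator receives (1−α)·1476 of feed at 0.764 water and removes 0.454 of that water:
0.454×0.764×(1−α)×1476 = 104.6
(1−α) = 104.6/511.96 = 0.2043;  α = 0.7957.
Bypass flow = 0.7957×1476 = 1174.4 tonne/day.

1174 tonne/day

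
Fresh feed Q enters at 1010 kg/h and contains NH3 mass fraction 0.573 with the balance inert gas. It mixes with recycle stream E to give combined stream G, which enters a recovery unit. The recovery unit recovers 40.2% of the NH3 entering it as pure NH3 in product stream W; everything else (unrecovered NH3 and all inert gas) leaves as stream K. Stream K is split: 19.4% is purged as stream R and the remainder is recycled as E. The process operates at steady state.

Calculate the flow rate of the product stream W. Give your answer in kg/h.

449.1 kg/h

NH3 in G: m_A = 1010×0.573 + (1−0.194)·(1−0.402)·m_A, so m_A = 578.73/0.5180 = 1117.2 kg/h.
Product W = 0.402×1117.2 = 449.12 kg/h.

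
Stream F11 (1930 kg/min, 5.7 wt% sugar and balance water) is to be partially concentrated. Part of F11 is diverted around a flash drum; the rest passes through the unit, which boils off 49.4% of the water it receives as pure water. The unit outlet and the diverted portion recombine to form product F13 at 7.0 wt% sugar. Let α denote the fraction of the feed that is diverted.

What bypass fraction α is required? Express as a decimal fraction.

0.601

All 1930×0.057 = 110.01 kg/min of sugar reaches F13, so F13 = 110.01/0.070 = 1571.6 kg/min and vapour = 358.43 kg/min.
The evaporator receives (1−α)·1930 of feed at 0.943 water and removes 0.494 of that water:
0.494×0.943×(1−α)×1930 = 358.43
(1−α) = 358.43/899.08 = 0.3987;  α = 0.6013.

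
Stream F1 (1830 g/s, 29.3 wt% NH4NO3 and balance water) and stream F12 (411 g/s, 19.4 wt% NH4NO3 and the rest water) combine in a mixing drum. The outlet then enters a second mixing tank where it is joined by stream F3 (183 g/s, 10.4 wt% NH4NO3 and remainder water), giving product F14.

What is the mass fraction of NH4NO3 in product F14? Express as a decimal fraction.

0.2619

Overall, product flow = 2424 g/s.
NH4NO3 in = 1830×0.293 + 411×0.194 + 183×0.104 = 634.96 g/s.
NH4NO3 fraction in F14 = 0.2619.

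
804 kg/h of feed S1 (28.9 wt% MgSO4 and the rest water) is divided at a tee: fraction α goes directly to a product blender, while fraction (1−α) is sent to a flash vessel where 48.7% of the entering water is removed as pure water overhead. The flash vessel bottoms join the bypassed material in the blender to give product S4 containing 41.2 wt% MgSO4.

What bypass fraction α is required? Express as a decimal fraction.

0.138

All 804×0.289 = 232.36 kg/h of MgSO4 reaches S4, so S4 = 232.36/0.412 = 563.97 kg/h and vapour = 240.03 kg/h.
The evaporator receives (1−α)·804 of feed at 0.711 water and removes 0.487 of that water:
0.487×0.711×(1−α)×804 = 240.03
(1−α) = 240.03/278.39 = 0.8622;  α = 0.1378.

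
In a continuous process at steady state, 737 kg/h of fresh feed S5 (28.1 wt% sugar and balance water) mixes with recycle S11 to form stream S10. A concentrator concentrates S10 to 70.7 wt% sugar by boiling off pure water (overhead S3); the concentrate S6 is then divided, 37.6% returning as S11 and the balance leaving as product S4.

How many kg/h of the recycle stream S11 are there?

Overall sugar balance (none leaves overhead): sugar in fresh feed = sugar in product, i.e. 737×0.281 = (1−0.376)·S6·0.707.
S6 = 207.1/(0.707×0.624) = 469.43 kg/h.
Recycle S11 = 0.376×469.43 = 176.51 kg/h.

176.5 kg/h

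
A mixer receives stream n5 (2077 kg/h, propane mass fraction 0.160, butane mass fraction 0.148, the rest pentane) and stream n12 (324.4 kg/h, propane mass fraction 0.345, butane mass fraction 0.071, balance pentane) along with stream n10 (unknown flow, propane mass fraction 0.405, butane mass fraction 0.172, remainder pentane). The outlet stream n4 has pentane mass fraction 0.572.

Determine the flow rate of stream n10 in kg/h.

Let n10 be the unknown flow. Total out = 2401.4 + n10.
pentane balance: 1626.7 + 0.423·n10 = 0.572·(2401.4 + n10)
(0.423 − 0.572)·n10 = 0.572×2401.4 − 1626.7 = -253.13
n10 = -253.13 / -0.149 = 1698.9 kg/h

1699 kg/h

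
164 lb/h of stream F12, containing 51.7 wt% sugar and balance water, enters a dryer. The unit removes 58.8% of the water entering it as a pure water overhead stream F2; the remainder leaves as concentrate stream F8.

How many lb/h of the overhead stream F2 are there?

46.58 lb/h

water entering = 164×0.483 = 79.212 lb/h; overhead removed = 0.588×79.212 = 46.577 lb/h.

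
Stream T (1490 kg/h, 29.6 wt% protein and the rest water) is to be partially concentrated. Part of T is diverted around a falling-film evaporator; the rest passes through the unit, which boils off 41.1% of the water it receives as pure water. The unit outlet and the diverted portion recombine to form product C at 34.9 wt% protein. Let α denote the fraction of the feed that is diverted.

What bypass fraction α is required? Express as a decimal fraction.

0.475

All 1490×0.296 = 441.04 kg/h of protein reaches C, so C = 441.04/0.349 = 1263.7 kg/h and vapour = 226.28 kg/h.
The evaporator receives (1−α)·1490 of feed at 0.704 water and removes 0.411 of that water:
0.411×0.704×(1−α)×1490 = 226.28
(1−α) = 226.28/431.12 = 0.5249;  α = 0.4751.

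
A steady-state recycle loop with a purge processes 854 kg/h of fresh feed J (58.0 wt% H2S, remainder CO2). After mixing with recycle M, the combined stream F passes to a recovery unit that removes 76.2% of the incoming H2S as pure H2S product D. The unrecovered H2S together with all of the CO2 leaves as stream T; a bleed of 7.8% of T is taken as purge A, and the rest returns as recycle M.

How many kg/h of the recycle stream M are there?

CO2 enters only via J and leaves only via the purge: 854×0.420 = 0.078×(CO2 in T), and the recovery unit passes all CO2, so CO2 in F = CO2 in T = 4598.5 kg/h.
H2S in F: m_A = 854×0.580 + (1−0.078)·(1−0.762)·m_A, so m_A = 495.32/0.7806 = 634.57 kg/h.
T = (1−0.762)×634.57 + 4598.5 = 4749.5 kg/h.
Recycle M = (1−0.078)×4749.5 = 4379 kg/h.

4379 kg/h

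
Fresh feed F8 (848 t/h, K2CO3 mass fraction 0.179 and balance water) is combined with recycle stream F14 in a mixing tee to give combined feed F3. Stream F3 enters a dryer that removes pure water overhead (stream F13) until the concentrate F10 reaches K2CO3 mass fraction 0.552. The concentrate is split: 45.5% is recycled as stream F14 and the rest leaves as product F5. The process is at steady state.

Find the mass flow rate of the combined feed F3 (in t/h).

1078 t/h

Overall K2CO3 balance (none leaves overhead): K2CO3 in fresh feed = K2CO3 in product, i.e. 848×0.179 = (1−0.455)·F10·0.552.
F10 = 151.79/(0.552×0.545) = 504.56 t/h.
Recycle F14 = 0.455×504.56 = 229.58 t/h.
Combined feed F3 = 848 + 229.58 = 1077.6 t/h.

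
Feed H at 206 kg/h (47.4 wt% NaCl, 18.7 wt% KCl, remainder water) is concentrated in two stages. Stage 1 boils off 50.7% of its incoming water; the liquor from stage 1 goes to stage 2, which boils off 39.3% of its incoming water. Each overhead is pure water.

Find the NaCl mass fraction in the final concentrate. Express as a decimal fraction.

0.622

water in feed = 206×0.339 = 69.834 kg/h.
After stage 1: water left = (1−0.507)×69.834 = 34.428; stream total = 170.59 kg/h.
After stage 2: water left = (1−0.393)×34.428 = 20.898; final concentrate = 157.06 kg/h.
NaCl fraction = 97.644/157.06 = 0.622.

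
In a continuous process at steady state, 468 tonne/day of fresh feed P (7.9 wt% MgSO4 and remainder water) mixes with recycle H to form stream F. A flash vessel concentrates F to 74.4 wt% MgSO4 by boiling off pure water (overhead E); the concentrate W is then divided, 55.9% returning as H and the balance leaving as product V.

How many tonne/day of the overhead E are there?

418.3 tonne/day

Overall MgSO4 balance (none leaves overhead): MgSO4 in fresh feed = MgSO4 in product, i.e. 468×0.079 = (1−0.559)·W·0.744.
W = 36.972/(0.744×0.441) = 112.68 tonne/day.
Recycle H = 0.559×112.68 = 62.99 tonne/day.
Combined feed F = 468 + 62.99 = 530.99 tonne/day.
Overhead E = F − W = 530.99 − 112.68 = 418.31 tonne/day.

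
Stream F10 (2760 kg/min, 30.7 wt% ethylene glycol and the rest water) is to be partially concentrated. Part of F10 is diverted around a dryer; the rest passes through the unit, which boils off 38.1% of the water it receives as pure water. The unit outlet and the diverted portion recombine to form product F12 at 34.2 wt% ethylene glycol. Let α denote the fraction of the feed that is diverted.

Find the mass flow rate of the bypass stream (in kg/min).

1690 kg/min

All 2760×0.307 = 847.32 kg/min of ethylene glycol reaches F12, so F12 = 847.32/0.342 = 2477.5 kg/min and vapour = 282.46 kg/min.
The evaporator receives (1−α)·2760 of feed at 0.693 water and removes 0.381 of that water:
0.381×0.693×(1−α)×2760 = 282.46
(1−α) = 282.46/728.73 = 0.3876;  α = 0.6124.
Bypass flow = 0.6124×2760 = 1690.2 kg/min.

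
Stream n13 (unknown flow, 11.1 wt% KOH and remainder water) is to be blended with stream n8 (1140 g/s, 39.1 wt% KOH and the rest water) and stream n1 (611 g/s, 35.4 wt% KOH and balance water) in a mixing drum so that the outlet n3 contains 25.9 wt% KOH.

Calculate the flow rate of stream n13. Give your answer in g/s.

1409 g/s

Let n13 be the unknown flow. Total out = 1751 + n13.
KOH balance: 662.03 + 0.111·n13 = 0.259·(1751 + n13)
(0.111 − 0.259)·n13 = 0.259×1751 − 662.03 = -208.52
n13 = -208.52 / -0.148 = 1409 g/s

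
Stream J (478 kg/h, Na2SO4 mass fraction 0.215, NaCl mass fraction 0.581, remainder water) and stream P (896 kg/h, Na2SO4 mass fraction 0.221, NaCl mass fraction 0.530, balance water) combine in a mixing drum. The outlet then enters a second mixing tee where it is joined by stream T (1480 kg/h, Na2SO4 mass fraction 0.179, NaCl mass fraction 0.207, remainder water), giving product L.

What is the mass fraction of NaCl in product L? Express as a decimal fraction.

Overall, product flow = 2854 kg/h.
NaCl in = 478×0.581 + 896×0.530 + 1480×0.207 = 1059 kg/h.
NaCl fraction in L = 0.371.

0.371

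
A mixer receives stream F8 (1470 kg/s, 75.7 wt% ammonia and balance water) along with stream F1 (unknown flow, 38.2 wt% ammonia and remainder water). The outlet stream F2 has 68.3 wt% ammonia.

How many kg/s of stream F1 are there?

Let F1 be the unknown flow. Total out = 1470 + F1.
ammonia balance: 1112.8 + 0.382·F1 = 0.683·(1470 + F1)
(0.382 − 0.683)·F1 = 0.683×1470 − 1112.8 = -108.78
F1 = -108.78 / -0.301 = 361.4 kg/s

361.4 kg/s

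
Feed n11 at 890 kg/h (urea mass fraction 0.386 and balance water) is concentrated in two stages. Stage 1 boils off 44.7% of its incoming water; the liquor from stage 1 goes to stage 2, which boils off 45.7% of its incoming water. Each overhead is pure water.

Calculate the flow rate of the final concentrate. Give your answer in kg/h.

water in feed = 890×0.614 = 546.46 kg/h.
After stage 1: water left = (1−0.447)×546.46 = 302.19; stream total = 645.73 kg/h.
After stage 2: water left = (1−0.457)×302.19 = 164.09; final concentrate = 507.63 kg/h.

507.6 kg/h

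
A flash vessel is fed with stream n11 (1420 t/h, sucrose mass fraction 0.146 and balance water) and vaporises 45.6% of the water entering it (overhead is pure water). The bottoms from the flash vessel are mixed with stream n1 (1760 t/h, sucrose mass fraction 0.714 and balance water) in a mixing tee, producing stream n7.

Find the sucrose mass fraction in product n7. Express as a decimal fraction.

Vapour removed = 0.456×0.854×1420 = 552.98 t/h; concentrate = 867.02 t/h.
sucrose reaching the mixer = 207.32 (from concentrate) + 1760×0.714 = 1464 t/h.
Product flow = 867.02 + 1760 = 2627 t/h; sucrose fraction = 0.557.

0.557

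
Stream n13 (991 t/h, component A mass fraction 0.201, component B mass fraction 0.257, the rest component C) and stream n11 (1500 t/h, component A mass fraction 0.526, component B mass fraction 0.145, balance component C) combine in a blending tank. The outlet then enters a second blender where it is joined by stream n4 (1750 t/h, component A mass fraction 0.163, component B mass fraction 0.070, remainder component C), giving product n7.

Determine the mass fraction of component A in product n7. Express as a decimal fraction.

0.300

Overall, product flow = 4241 t/h.
component A in = 991×0.201 + 1500×0.526 + 1750×0.163 = 1273.4 t/h.
component A fraction in n7 = 0.300.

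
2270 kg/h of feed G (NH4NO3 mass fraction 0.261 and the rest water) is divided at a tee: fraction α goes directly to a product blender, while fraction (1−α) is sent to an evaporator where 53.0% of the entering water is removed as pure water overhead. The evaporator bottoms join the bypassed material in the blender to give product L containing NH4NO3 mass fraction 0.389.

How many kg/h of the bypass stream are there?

362.9 kg/h

All 2270×0.261 = 592.47 kg/h of NH4NO3 reaches L, so L = 592.47/0.389 = 1523.1 kg/h and vapour = 746.94 kg/h.
The evaporator receives (1−α)·2270 of feed at 0.739 water and removes 0.530 of that water:
0.530×0.739×(1−α)×2270 = 746.94
(1−α) = 746.94/889.09 = 0.8401;  α = 0.1599.
Bypass flow = 0.1599×2270 = 362.93 kg/h.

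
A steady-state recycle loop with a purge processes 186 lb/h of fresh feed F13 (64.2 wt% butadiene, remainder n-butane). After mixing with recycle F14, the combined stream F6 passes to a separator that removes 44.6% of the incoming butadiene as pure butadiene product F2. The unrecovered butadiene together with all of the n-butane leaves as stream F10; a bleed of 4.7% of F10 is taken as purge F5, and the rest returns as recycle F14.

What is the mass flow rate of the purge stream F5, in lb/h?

73.17 lb/h

n-butane enters only via F13 and leaves only via the purge: 186×0.358 = 0.047×(n-butane in F10), and the separator passes all n-butane, so n-butane in F6 = n-butane in F10 = 1416.8 lb/h.
butadiene in F6: m_A = 186×0.642 + (1−0.047)·(1−0.446)·m_A, so m_A = 119.41/0.4720 = 252.97 lb/h.
F10 = (1−0.446)×252.97 + 1416.8 = 1556.9 lb/h.
Purge F5 = 0.047×1556.9 = 73.175 lb/h.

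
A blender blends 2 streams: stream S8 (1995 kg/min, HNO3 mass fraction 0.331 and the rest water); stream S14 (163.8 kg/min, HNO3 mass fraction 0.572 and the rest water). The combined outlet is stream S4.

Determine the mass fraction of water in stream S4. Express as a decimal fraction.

0.651

Total flow out = 1995 + 163.8 = 2158.8 kg/min.
water in = 1995×0.669 + 163.8×0.428 = 1404.8 kg/min.
water mass fraction in S4 = 1404.8/2158.8 = 0.651.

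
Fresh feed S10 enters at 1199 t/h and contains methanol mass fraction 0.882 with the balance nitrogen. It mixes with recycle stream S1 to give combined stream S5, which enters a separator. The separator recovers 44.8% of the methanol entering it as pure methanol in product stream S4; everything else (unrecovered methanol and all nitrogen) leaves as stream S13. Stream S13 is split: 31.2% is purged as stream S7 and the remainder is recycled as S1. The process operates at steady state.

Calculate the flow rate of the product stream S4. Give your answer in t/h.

763.9 t/h

methanol in S5: m_A = 1199×0.882 + (1−0.312)·(1−0.448)·m_A, so m_A = 1057.5/0.6202 = 1705.1 t/h.
Product S4 = 0.448×1705.1 = 763.87 t/h.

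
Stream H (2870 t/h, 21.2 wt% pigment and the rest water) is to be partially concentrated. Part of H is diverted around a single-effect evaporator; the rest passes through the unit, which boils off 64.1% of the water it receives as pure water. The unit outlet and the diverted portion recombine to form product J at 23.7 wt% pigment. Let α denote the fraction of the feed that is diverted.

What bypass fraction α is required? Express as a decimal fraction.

0.791

All 2870×0.212 = 608.44 t/h of pigment reaches J, so J = 608.44/0.237 = 2567.3 t/h and vapour = 302.74 t/h.
The evaporator receives (1−α)·2870 of feed at 0.788 water and removes 0.641 of that water:
0.641×0.788×(1−α)×2870 = 302.74
(1−α) = 302.74/1449.7 = 0.2088;  α = 0.7912.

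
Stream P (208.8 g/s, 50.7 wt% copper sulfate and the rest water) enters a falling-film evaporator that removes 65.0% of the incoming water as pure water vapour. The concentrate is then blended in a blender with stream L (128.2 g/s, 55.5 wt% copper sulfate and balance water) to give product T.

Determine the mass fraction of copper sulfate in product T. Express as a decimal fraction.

Vapour removed = 0.650×0.493×208.8 = 66.91 g/s; concentrate = 141.89 g/s.
copper sulfate reaching the mixer = 105.86 (from concentrate) + 128.2×0.555 = 177.01 g/s.
Product flow = 141.89 + 128.2 = 270.09 g/s; copper sulfate fraction = 0.655.

0.655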